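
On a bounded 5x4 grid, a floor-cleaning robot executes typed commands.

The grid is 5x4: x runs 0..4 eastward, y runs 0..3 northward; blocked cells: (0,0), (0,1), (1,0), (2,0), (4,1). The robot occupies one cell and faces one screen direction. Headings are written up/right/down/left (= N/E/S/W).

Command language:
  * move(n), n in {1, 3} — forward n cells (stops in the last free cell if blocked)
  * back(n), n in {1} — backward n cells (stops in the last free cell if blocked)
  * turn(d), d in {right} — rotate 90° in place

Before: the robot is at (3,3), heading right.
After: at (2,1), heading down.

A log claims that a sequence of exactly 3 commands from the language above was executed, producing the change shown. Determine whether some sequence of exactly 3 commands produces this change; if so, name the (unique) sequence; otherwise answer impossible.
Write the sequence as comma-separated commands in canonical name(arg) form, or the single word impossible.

back(1), turn(right), move(3)

key: cell and facing (now S) both changed — the 3 commands mix motion and turning
t0: at (3,3), heading right
t=1 back(1) ⇒ at (2,3), heading right
t=2 turn(right) ⇒ at (2,3), heading down
t=3 move(3) ⇒ at (2,1), heading down
no other 3-command option fits: unique.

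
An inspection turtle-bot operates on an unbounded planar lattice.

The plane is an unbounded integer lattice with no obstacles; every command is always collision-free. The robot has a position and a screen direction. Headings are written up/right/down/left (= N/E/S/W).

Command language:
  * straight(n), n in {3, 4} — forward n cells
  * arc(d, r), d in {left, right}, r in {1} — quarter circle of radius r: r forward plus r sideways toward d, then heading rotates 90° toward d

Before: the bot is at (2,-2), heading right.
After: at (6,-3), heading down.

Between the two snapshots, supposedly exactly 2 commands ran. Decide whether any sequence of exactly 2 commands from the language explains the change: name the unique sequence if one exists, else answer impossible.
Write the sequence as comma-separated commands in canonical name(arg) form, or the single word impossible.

straight(3), arc(right, 1)

key: cell and facing (now S) both changed — the 2 commands mix motion and turning
begin: at (2,-2), heading right
[1] after straight(3): at (5,-2), heading right
[2] after arc(right, 1): at (6,-3), heading down
all 16 alternatives checked — unique.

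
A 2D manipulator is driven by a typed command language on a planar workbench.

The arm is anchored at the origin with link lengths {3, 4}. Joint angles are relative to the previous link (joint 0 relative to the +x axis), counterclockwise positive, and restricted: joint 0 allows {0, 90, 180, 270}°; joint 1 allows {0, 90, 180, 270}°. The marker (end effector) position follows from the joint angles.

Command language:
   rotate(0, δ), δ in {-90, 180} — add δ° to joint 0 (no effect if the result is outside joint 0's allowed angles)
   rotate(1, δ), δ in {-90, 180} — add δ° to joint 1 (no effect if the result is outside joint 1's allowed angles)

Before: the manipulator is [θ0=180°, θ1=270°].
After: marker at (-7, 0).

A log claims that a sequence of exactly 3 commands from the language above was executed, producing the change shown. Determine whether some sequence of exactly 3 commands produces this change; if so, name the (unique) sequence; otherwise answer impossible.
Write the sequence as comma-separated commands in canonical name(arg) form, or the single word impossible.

begin: [θ0=180°, θ1=270°]
t=1 rotate(1, -90) ⇒ [θ0=180°, θ1=180°]
t=2 rotate(1, -90) ⇒ [θ0=180°, θ1=90°]
t=3 rotate(1, -90) ⇒ [θ0=180°, θ1=0°]
no other 3-command option fits: unique.

rotate(1, -90), rotate(1, -90), rotate(1, -90)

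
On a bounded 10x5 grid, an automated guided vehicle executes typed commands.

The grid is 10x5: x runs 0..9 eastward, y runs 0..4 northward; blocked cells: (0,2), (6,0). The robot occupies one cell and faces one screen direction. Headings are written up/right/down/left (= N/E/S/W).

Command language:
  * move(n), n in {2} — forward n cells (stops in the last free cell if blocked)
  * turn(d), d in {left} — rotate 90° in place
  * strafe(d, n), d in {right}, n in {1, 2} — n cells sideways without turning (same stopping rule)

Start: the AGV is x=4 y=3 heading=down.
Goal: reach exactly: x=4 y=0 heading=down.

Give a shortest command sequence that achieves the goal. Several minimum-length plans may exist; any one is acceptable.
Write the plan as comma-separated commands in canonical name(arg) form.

move(2), move(2)

from: x=4 y=3 heading=down
[1] after move(2): x=4 y=1 heading=down
[2] after move(2): x=4 y=0 heading=down
nothing shorter than 2 reaches the goal.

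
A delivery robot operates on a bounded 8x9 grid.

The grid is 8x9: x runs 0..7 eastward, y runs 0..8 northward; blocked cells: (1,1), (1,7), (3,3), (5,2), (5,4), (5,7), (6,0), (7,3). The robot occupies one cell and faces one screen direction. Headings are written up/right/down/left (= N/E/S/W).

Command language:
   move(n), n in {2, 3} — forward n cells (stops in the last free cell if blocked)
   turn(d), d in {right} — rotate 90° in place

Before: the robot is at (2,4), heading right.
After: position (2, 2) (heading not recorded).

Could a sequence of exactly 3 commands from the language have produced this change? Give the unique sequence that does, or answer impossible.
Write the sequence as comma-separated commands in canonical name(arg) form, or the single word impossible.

from: at (2,4), heading right
step 1 (turn(right)): at (2,4), heading down
step 2 (move(2)): at (2,2), heading down
step 3 (turn(right)): at (2,2), heading left
no other 3-command option fits: unique.

turn(right), move(2), turn(right)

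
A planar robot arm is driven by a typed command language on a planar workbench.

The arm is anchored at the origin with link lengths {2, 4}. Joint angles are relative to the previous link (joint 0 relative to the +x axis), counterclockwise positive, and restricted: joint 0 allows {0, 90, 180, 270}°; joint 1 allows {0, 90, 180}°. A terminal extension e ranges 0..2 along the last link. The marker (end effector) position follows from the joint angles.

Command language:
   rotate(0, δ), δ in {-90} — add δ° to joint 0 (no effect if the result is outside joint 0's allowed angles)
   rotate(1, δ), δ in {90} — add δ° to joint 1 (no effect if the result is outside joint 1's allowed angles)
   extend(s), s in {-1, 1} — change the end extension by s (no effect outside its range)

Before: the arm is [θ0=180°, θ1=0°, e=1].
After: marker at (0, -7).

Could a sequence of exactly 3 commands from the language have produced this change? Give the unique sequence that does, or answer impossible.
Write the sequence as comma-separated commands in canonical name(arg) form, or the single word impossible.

rotate(0, -90), rotate(0, -90), rotate(0, -90)

from: [θ0=180°, θ1=0°, e=1]
[1] after rotate(0, -90): [θ0=90°, θ1=0°, e=1]
[2] after rotate(0, -90): [θ0=0°, θ1=0°, e=1]
[3] after rotate(0, -90): [θ0=270°, θ1=0°, e=1]
all 64 alternatives checked — unique.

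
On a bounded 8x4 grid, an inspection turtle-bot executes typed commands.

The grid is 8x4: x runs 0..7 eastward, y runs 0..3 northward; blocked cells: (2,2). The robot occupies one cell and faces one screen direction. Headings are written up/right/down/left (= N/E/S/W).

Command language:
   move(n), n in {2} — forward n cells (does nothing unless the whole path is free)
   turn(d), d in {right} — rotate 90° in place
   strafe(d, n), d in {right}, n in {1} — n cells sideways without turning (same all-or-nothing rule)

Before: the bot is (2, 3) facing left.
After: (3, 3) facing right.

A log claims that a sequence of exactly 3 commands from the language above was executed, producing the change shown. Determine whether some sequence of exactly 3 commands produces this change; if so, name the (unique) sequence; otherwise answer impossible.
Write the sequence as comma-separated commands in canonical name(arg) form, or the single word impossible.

turn(right), strafe(right, 1), turn(right)

key: position moved to (3,3) AND the heading swung to E — translation plus rotation needed
t0: (2, 3) facing left
t=1 turn(right) ⇒ (2, 3) facing up
t=2 strafe(right, 1) ⇒ (3, 3) facing up
t=3 turn(right) ⇒ (3, 3) facing right
no other 3-command option fits: unique.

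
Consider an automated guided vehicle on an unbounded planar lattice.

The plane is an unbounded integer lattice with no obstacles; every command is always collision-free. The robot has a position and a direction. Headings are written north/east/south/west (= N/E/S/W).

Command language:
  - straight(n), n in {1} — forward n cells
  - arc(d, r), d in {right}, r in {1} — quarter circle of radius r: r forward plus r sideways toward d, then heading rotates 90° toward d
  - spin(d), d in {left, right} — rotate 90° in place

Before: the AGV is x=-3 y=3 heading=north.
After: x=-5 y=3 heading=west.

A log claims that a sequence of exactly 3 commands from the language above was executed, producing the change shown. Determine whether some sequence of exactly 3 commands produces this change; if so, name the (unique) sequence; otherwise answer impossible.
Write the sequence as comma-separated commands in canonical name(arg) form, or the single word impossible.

spin(left), straight(1), straight(1)

key: position moved to (-5,3) AND the heading swung to W — translation plus rotation needed
t0: x=-3 y=3 heading=north
t=1 spin(left) ⇒ x=-3 y=3 heading=west
t=2 straight(1) ⇒ x=-4 y=3 heading=west
t=3 straight(1) ⇒ x=-5 y=3 heading=west
no other 3-command option fits: unique.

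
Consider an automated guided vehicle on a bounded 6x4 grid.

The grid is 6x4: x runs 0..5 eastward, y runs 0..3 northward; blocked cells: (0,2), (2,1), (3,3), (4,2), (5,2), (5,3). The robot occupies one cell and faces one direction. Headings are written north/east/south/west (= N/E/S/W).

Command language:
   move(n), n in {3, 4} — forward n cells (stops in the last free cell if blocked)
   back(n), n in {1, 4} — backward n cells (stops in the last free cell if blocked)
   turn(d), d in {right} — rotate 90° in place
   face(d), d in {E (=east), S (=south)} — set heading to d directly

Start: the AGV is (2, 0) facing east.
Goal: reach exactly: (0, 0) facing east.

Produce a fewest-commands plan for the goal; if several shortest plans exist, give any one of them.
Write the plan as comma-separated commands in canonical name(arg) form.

t0: (2, 0) facing east
1. back(4) → (0, 0) facing east
nothing shorter than 1 reaches the goal.

back(4)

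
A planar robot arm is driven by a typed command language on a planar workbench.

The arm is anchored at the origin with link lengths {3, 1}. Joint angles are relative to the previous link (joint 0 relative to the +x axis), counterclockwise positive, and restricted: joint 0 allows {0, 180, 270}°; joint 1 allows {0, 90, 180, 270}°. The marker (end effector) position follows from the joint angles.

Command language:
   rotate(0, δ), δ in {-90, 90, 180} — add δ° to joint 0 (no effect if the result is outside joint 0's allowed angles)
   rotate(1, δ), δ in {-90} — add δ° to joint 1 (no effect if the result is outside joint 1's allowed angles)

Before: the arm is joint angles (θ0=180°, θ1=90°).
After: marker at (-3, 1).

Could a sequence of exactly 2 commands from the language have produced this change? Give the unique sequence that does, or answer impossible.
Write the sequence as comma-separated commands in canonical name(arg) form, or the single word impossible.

begin: joint angles (θ0=180°, θ1=90°)
t=1 rotate(1, -90) ⇒ joint angles (θ0=180°, θ1=0°)
t=2 rotate(1, -90) ⇒ joint angles (θ0=180°, θ1=270°)
no rival 2-sequence matches.

rotate(1, -90), rotate(1, -90)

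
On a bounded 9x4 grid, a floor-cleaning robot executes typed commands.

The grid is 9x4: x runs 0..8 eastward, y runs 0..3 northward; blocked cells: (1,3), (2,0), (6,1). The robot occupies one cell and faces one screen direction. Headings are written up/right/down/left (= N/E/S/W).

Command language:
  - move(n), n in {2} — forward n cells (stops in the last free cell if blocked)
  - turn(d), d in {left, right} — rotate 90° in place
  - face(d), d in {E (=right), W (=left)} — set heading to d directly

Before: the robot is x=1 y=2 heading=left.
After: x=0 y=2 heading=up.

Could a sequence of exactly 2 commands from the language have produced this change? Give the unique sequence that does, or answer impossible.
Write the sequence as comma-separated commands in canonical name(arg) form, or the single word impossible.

move(2), turn(right)

key: cell and facing (now N) both changed — the 2 commands mix motion and turning
begin: x=1 y=2 heading=left
t=1 move(2) ⇒ x=0 y=2 heading=left
t=2 turn(right) ⇒ x=0 y=2 heading=up
all 25 alternatives checked — unique.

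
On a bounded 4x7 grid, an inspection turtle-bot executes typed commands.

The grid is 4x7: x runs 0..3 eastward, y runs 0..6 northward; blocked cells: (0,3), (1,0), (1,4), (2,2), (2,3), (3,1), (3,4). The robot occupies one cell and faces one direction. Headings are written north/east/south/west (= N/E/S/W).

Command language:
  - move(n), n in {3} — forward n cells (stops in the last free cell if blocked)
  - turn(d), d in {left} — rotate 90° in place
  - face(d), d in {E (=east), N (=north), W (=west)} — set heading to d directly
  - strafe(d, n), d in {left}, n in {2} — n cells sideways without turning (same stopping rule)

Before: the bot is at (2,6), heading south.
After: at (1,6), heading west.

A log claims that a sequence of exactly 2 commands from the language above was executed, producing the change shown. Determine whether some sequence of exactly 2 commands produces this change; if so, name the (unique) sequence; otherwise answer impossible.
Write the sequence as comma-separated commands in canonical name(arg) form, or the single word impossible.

checked all 2-command options: none fits.

impossible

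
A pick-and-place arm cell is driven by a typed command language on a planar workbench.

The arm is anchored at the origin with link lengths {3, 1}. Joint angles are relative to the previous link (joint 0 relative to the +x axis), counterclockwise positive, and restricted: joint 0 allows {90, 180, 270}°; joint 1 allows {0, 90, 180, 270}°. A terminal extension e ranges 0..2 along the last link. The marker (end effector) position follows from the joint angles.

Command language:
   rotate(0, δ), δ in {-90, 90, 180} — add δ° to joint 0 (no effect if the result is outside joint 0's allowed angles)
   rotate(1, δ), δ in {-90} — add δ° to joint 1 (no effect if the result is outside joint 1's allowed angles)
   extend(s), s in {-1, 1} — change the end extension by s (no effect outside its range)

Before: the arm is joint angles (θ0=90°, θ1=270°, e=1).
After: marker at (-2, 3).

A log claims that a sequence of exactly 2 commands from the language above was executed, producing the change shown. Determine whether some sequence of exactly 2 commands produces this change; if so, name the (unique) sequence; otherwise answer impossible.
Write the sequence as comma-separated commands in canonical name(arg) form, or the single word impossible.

rotate(1, -90), rotate(1, -90)

initial: joint angles (θ0=90°, θ1=270°, e=1)
step 1 (rotate(1, -90)): joint angles (θ0=90°, θ1=180°, e=1)
step 2 (rotate(1, -90)): joint angles (θ0=90°, θ1=90°, e=1)
uniquely the one of 36 2-step routes that fits.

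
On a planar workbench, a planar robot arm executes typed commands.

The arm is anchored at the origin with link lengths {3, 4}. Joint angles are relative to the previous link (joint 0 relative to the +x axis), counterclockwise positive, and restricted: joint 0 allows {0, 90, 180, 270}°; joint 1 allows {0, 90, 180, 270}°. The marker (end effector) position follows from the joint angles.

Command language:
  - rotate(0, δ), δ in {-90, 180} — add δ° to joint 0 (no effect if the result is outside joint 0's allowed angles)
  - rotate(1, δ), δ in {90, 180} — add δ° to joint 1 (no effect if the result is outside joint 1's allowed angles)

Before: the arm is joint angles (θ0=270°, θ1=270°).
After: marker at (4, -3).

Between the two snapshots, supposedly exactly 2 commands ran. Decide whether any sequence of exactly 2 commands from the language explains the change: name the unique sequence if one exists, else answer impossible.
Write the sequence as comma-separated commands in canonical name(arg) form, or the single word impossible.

from: joint angles (θ0=270°, θ1=270°)
1. rotate(1, 90) → joint angles (θ0=270°, θ1=0°)
2. rotate(1, 90) → joint angles (θ0=270°, θ1=90°)
no rival 2-sequence matches.

rotate(1, 90), rotate(1, 90)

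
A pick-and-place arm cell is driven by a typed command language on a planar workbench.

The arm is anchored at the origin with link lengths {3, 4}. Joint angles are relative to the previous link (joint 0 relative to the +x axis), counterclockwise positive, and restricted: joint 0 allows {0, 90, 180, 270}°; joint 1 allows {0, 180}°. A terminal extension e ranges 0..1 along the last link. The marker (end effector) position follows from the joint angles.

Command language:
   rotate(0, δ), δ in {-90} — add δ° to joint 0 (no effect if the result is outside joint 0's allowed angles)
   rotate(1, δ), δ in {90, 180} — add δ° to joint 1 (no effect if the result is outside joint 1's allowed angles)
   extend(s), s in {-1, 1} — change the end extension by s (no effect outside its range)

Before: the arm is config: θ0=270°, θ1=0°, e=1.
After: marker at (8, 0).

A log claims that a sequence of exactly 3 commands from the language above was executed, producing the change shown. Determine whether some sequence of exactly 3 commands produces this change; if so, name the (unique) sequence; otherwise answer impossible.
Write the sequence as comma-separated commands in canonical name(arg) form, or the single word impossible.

begin: config: θ0=270°, θ1=0°, e=1
[1] after rotate(0, -90): config: θ0=180°, θ1=0°, e=1
[2] after rotate(0, -90): config: θ0=90°, θ1=0°, e=1
[3] after rotate(0, -90): config: θ0=0°, θ1=0°, e=1
no rival 3-sequence matches.

rotate(0, -90), rotate(0, -90), rotate(0, -90)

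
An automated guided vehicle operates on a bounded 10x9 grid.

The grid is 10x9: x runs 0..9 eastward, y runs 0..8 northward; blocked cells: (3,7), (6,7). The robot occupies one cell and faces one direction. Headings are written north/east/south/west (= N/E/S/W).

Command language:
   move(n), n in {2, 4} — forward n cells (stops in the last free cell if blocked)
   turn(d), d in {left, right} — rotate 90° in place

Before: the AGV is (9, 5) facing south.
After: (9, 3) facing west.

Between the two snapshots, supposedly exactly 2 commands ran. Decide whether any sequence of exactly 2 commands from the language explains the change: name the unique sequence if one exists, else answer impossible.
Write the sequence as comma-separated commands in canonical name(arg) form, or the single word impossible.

key: cell and facing (now W) both changed — the 2 commands mix motion and turning
t0: (9, 5) facing south
1. move(2) → (9, 3) facing south
2. turn(right) → (9, 3) facing west
uniquely the one of 16 2-step routes that fits.

move(2), turn(right)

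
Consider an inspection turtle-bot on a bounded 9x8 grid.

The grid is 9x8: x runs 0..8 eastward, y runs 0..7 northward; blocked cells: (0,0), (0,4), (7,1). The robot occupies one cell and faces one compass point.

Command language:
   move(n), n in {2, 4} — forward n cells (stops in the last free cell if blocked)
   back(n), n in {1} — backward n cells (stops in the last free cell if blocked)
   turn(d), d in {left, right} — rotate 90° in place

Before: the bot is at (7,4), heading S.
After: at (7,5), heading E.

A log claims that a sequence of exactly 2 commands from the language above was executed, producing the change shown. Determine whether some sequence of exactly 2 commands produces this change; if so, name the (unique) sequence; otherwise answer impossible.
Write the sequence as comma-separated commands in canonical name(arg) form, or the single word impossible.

key: running turn(left) before back(1) would end elsewhere — order is forced
from: at (7,4), heading S
[1] after back(1): at (7,5), heading S
[2] after turn(left): at (7,5), heading E
no other 2-command option fits: unique.

back(1), turn(left)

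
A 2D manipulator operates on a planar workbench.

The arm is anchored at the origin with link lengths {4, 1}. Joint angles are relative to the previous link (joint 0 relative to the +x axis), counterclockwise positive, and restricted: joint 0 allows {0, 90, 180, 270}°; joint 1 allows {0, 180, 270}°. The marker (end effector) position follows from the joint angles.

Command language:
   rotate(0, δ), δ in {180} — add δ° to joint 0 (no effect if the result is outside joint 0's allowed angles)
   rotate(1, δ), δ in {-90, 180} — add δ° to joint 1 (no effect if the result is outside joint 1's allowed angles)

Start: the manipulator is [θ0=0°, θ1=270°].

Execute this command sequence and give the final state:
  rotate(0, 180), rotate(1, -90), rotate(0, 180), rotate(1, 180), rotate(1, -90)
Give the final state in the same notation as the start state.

[θ0=0°, θ1=270°]

initial: [θ0=0°, θ1=270°]
[1] after rotate(0, 180): [θ0=180°, θ1=270°]
[2] after rotate(1, -90): [θ0=180°, θ1=180°]
[3] after rotate(0, 180): [θ0=0°, θ1=180°]
[4] after rotate(1, 180): [θ0=0°, θ1=0°]
[5] after rotate(1, -90): [θ0=0°, θ1=270°]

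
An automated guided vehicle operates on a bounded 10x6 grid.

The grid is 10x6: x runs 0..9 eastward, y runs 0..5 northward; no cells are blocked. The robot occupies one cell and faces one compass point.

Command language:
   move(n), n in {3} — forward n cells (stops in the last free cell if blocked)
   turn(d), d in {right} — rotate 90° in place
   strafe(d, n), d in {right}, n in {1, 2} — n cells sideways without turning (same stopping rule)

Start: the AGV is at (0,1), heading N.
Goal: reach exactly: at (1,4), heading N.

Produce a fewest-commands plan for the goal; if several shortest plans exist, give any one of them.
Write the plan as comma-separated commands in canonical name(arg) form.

move(3), strafe(right, 1)

from: at (0,1), heading N
step 1 (move(3)): at (0,4), heading N
step 2 (strafe(right, 1)): at (1,4), heading N
no 1-step plan works, so 2 is optimal.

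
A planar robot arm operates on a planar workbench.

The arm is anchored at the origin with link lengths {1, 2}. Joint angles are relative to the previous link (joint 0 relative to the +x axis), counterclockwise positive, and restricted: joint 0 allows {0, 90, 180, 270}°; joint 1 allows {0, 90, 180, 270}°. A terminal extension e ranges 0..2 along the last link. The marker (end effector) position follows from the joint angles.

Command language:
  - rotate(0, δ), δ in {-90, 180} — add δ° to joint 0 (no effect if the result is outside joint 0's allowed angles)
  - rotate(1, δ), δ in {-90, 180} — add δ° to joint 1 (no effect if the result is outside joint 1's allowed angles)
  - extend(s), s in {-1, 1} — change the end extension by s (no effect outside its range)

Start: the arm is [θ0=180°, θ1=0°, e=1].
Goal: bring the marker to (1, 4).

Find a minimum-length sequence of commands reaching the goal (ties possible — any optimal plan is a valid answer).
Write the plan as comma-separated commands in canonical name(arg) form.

extend(1), rotate(1, 180), rotate(0, 180), rotate(1, -90)

start: [θ0=180°, θ1=0°, e=1]
step 1 (extend(1)): [θ0=180°, θ1=0°, e=2]
step 2 (rotate(1, 180)): [θ0=180°, θ1=180°, e=2]
step 3 (rotate(0, 180)): [θ0=0°, θ1=180°, e=2]
step 4 (rotate(1, -90)): [θ0=0°, θ1=90°, e=2]
minimal: 4 command(s), checked below 4.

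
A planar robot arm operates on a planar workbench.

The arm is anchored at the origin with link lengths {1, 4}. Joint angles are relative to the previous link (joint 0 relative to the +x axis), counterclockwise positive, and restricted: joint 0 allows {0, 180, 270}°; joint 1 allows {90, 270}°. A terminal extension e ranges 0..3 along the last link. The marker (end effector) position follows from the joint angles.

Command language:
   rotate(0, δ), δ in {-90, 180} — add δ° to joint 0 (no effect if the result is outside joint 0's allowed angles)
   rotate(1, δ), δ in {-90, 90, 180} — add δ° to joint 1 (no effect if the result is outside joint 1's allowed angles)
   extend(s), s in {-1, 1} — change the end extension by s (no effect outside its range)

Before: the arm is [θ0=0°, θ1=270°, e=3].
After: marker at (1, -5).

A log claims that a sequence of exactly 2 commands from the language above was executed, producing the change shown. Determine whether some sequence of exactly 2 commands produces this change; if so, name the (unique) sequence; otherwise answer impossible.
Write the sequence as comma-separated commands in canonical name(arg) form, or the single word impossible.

initial: [θ0=0°, θ1=270°, e=3]
1. extend(-1) → [θ0=0°, θ1=270°, e=2]
2. extend(-1) → [θ0=0°, θ1=270°, e=1]
all 49 alternatives checked — unique.

extend(-1), extend(-1)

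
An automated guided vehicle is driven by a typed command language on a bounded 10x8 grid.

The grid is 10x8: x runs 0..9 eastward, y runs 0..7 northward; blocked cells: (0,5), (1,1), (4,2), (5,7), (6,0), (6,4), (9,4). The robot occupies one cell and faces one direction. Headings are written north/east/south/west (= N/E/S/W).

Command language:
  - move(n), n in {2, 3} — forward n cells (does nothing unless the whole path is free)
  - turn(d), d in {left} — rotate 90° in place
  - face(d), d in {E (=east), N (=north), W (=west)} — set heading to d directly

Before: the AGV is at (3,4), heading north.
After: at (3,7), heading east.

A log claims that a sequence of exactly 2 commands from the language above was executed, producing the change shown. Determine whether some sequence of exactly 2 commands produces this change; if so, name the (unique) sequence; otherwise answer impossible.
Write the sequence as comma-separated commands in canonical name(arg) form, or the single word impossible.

key: position moved to (3,7) AND the heading swung to E — translation plus rotation needed
initial: at (3,4), heading north
t=1 move(3) ⇒ at (3,7), heading north
t=2 face(E) ⇒ at (3,7), heading east
uniquely the one of 36 2-step routes that fits.

move(3), face(E)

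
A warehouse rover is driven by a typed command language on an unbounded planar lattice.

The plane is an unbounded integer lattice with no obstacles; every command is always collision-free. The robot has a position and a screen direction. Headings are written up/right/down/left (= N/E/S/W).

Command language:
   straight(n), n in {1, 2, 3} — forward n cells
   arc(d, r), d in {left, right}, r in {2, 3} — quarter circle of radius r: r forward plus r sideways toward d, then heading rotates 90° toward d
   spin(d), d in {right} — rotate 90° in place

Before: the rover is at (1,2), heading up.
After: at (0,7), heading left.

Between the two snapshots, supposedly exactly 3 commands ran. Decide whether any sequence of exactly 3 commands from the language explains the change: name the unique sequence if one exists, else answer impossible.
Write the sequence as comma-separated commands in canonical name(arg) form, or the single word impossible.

key: position moved to (0,7) AND the heading swung to W — translation plus rotation needed
initial: at (1,2), heading up
step 1 (spin(right)): at (1,2), heading right
step 2 (arc(left, 2)): at (3,4), heading up
step 3 (arc(left, 3)): at (0,7), heading left
all 512 alternatives checked — unique.

spin(right), arc(left, 2), arc(left, 3)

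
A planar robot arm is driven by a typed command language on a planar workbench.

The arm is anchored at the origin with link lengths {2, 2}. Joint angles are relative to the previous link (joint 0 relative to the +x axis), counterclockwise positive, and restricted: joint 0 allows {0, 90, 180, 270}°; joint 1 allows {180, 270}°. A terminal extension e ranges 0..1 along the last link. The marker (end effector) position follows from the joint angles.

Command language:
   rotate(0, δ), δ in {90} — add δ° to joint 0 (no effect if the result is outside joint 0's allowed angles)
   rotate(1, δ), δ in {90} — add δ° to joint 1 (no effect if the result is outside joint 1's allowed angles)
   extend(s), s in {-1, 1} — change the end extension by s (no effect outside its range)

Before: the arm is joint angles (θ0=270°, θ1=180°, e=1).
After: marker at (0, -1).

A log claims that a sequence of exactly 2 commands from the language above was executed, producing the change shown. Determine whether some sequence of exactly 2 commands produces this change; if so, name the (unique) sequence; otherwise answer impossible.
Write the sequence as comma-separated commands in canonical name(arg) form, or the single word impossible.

rotate(0, 90), rotate(0, 90)

from: joint angles (θ0=270°, θ1=180°, e=1)
1. rotate(0, 90) → joint angles (θ0=0°, θ1=180°, e=1)
2. rotate(0, 90) → joint angles (θ0=90°, θ1=180°, e=1)
uniquely the one of 16 2-step routes that fits.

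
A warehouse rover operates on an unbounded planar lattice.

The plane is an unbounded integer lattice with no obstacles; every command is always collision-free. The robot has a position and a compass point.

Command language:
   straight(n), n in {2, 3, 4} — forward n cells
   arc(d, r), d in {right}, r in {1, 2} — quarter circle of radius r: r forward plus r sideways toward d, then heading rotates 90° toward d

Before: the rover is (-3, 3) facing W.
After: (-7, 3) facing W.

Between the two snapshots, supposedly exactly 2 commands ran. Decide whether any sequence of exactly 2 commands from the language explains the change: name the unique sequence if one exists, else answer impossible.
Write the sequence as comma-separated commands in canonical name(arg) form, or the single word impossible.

key: still facing W at the end — nothing in the sequence rotates
initial: (-3, 3) facing W
1. straight(2) → (-5, 3) facing W
2. straight(2) → (-7, 3) facing W
uniquely the one of 25 2-step routes that fits.

straight(2), straight(2)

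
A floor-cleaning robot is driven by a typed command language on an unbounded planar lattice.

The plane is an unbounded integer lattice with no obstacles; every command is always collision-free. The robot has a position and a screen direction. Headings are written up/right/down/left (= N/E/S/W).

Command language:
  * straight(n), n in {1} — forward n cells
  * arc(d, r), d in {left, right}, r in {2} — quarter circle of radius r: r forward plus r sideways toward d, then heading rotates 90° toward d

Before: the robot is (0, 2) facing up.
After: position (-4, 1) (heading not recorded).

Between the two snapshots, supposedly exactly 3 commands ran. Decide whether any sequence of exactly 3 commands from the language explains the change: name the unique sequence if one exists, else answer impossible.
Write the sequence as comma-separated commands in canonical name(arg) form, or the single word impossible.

arc(left, 2), arc(left, 2), straight(1)

key: running straight(1) before arc(left, 2) would end elsewhere — order is forced
start: (0, 2) facing up
step 1 (arc(left, 2)): (-2, 4) facing left
step 2 (arc(left, 2)): (-4, 2) facing down
step 3 (straight(1)): (-4, 1) facing down
uniquely the one of 27 3-step routes that fits.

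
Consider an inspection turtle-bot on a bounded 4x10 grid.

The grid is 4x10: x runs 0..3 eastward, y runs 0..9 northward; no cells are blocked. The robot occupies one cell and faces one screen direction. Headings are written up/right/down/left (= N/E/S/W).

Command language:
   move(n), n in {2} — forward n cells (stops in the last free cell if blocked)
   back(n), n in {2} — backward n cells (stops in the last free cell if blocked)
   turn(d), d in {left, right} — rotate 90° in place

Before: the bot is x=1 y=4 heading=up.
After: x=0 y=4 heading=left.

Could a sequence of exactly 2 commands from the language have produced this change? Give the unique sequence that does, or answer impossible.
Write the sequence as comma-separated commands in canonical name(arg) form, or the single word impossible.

turn(left), move(2)

key: position moved to (0,4) AND the heading swung to W — translation plus rotation needed
begin: x=1 y=4 heading=up
t=1 turn(left) ⇒ x=1 y=4 heading=left
t=2 move(2) ⇒ x=0 y=4 heading=left
uniquely the one of 16 2-step routes that fits.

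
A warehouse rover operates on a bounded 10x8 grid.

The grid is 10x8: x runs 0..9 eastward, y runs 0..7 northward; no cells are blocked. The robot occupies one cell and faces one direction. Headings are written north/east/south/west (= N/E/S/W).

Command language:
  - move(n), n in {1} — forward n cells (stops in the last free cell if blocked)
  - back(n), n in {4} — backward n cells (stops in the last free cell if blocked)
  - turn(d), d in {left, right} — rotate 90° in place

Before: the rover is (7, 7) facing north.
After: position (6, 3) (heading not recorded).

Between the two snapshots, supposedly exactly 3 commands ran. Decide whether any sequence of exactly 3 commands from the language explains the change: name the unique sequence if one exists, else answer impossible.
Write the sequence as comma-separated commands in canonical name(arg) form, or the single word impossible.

back(4), turn(left), move(1)

key: order matters: swapping back(4) and move(1) lands elsewhere
begin: (7, 7) facing north
step 1 (back(4)): (7, 3) facing north
step 2 (turn(left)): (7, 3) facing west
step 3 (move(1)): (6, 3) facing west
no other 3-command option fits: unique.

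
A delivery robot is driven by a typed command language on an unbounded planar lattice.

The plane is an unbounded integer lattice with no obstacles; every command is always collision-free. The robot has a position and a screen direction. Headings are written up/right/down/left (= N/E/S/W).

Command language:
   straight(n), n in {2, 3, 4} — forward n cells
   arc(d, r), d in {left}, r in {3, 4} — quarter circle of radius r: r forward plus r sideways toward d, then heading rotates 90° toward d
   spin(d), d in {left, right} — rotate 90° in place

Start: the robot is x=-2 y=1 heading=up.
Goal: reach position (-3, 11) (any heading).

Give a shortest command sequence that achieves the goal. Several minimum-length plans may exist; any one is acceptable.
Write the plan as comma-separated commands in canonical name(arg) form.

start: x=-2 y=1 heading=up
t=1 straight(3) ⇒ x=-2 y=4 heading=up
t=2 spin(right) ⇒ x=-2 y=4 heading=right
t=3 arc(left, 3) ⇒ x=1 y=7 heading=up
t=4 arc(left, 4) ⇒ x=-3 y=11 heading=left
nothing shorter than 4 reaches the goal.

straight(3), spin(right), arc(left, 3), arc(left, 4)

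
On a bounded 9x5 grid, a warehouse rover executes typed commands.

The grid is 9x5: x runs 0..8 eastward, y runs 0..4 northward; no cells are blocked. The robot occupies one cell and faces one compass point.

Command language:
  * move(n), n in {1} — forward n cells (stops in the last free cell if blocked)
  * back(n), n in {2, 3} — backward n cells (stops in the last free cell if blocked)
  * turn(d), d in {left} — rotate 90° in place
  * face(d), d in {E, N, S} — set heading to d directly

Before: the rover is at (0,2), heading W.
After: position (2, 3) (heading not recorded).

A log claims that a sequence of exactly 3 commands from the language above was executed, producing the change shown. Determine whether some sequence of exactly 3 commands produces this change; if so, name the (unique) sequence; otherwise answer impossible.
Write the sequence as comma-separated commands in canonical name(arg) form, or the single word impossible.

back(2), face(N), move(1)

key: order matters: swapping back(2) and move(1) lands elsewhere
t0: at (0,2), heading W
t=1 back(2) ⇒ at (2,2), heading W
t=2 face(N) ⇒ at (2,2), heading N
t=3 move(1) ⇒ at (2,3), heading N
no rival 3-sequence matches.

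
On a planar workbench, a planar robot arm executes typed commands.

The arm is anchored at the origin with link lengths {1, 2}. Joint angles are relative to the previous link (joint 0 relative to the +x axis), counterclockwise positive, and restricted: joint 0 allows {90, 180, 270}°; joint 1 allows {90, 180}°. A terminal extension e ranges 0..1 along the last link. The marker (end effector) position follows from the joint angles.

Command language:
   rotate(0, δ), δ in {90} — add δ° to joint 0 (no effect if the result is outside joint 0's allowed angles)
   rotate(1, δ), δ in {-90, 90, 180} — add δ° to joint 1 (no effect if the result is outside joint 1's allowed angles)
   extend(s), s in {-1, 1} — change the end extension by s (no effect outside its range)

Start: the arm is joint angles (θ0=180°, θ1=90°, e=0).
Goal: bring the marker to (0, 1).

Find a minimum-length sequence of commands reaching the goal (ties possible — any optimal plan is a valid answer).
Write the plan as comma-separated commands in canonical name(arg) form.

rotate(0, 90), rotate(1, 90)

from: joint angles (θ0=180°, θ1=90°, e=0)
[1] after rotate(0, 90): joint angles (θ0=270°, θ1=90°, e=0)
[2] after rotate(1, 90): joint angles (θ0=270°, θ1=180°, e=0)
nothing shorter than 2 reaches the goal.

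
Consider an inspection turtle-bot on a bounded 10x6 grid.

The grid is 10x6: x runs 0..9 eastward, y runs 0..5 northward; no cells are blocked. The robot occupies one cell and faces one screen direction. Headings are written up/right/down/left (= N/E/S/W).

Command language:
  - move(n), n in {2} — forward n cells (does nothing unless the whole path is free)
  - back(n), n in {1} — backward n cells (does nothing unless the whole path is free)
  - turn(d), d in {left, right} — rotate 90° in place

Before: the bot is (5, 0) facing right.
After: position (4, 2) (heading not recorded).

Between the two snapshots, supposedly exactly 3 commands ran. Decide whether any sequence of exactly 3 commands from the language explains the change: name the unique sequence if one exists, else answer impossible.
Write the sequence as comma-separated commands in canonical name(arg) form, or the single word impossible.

key: order matters: swapping back(1) and move(2) lands elsewhere
t0: (5, 0) facing right
t=1 back(1) ⇒ (4, 0) facing right
t=2 turn(left) ⇒ (4, 0) facing up
t=3 move(2) ⇒ (4, 2) facing up
all 64 alternatives checked — unique.

back(1), turn(left), move(2)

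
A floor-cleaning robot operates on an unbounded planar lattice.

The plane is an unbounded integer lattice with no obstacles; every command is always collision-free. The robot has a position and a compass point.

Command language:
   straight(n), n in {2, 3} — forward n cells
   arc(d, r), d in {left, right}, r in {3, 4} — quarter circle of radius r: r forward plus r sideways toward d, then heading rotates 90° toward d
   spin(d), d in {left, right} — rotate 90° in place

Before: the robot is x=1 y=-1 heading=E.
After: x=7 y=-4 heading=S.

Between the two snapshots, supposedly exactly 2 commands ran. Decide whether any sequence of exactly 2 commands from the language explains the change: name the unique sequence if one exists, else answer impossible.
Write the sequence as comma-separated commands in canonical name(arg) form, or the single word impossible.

key: cell and facing (now S) both changed — the 2 commands mix motion and turning
start: x=1 y=-1 heading=E
[1] after straight(3): x=4 y=-1 heading=E
[2] after arc(right, 3): x=7 y=-4 heading=S
no other 2-command option fits: unique.

straight(3), arc(right, 3)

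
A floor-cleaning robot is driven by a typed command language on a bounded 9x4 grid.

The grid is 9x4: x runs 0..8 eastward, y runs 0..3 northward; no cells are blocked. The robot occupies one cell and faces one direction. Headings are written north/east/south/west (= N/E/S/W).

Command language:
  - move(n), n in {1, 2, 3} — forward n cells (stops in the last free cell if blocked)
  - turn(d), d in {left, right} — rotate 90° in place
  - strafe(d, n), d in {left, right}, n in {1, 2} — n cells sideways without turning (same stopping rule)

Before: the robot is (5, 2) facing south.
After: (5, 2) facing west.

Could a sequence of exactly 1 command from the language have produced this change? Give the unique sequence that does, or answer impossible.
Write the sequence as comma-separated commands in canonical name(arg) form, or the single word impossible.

key: parked at (5,2) the whole time — nothing moves the robot
from: (5, 2) facing south
1. turn(right) → (5, 2) facing west
no rival 1-sequence matches.

turn(right)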